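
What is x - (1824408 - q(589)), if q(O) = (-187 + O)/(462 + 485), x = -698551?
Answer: -2389241771/947 ≈ -2.5230e+6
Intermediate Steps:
q(O) = -187/947 + O/947 (q(O) = (-187 + O)/947 = (-187 + O)*(1/947) = -187/947 + O/947)
x - (1824408 - q(589)) = -698551 - (1824408 - (-187/947 + (1/947)*589)) = -698551 - (1824408 - (-187/947 + 589/947)) = -698551 - (1824408 - 1*402/947) = -698551 - (1824408 - 402/947) = -698551 - 1*1727713974/947 = -698551 - 1727713974/947 = -2389241771/947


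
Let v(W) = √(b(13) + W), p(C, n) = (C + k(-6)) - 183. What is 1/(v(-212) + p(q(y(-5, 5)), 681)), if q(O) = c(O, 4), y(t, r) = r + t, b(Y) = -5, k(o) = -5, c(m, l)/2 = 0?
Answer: -188/35561 - I*√217/35561 ≈ -0.0052867 - 0.00041424*I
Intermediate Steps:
c(m, l) = 0 (c(m, l) = 2*0 = 0)
q(O) = 0
p(C, n) = -188 + C (p(C, n) = (C - 5) - 183 = (-5 + C) - 183 = -188 + C)
v(W) = √(-5 + W)
1/(v(-212) + p(q(y(-5, 5)), 681)) = 1/(√(-5 - 212) + (-188 + 0)) = 1/(√(-217) - 188) = 1/(I*√217 - 188) = 1/(-188 + I*√217)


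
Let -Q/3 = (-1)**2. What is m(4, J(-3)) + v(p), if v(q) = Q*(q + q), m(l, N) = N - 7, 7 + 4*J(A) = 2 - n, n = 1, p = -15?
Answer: 163/2 ≈ 81.500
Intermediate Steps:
J(A) = -3/2 (J(A) = -7/4 + (2 - 1*1)/4 = -7/4 + (2 - 1)/4 = -7/4 + (1/4)*1 = -7/4 + 1/4 = -3/2)
Q = -3 (Q = -3*(-1)**2 = -3*1 = -3)
m(l, N) = -7 + N
v(q) = -6*q (v(q) = -3*(q + q) = -6*q)
m(4, J(-3)) + v(p) = (-7 - 3/2) - 6*(-15) = -17/2 + 90 = 163/2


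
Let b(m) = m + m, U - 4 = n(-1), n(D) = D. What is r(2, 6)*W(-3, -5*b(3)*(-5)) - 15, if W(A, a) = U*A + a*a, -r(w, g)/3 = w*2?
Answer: -269907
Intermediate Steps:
U = 3 (U = 4 - 1 = 3)
b(m) = 2*m
r(w, g) = -6*w (r(w, g) = -3*w*2 = -6*w)
W(A, a) = a² + 3*A (W(A, a) = 3*A + a*a = 3*A + a² = a² + 3*A)
r(2, 6)*W(-3, -5*b(3)*(-5)) - 15 = (-6*2)*((-10*3*(-5))² + 3*(-3)) - 15 = -12*((-5*6*(-5))² - 9) - 15 = -12*((-30*(-5))² - 9) - 15 = -12*(150² - 9) - 15 = -12*(22500 - 9) - 15 = -12*22491 - 15 = -269892 - 15 = -269907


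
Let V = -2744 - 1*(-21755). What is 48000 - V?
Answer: 28989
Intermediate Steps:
V = 19011 (V = -2744 + 21755 = 19011)
48000 - V = 48000 - 1*19011 = 48000 - 19011 = 28989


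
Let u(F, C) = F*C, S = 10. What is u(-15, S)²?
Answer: 22500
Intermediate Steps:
u(F, C) = C*F
u(-15, S)² = (10*(-15))² = (-150)² = 22500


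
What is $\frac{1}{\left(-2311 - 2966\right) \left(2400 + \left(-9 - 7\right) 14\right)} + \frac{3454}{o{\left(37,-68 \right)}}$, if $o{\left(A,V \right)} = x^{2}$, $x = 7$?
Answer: $\frac{39661425359}{562654848} \approx 70.49$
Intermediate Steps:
$o{\left(A,V \right)} = 49$ ($o{\left(A,V \right)} = 7^{2} = 49$)
$\frac{1}{\left(-2311 - 2966\right) \left(2400 + \left(-9 - 7\right) 14\right)} + \frac{3454}{o{\left(37,-68 \right)}} = \frac{1}{\left(-2311 - 2966\right) \left(2400 + \left(-9 - 7\right) 14\right)} + \frac{3454}{49} = \frac{1}{\left(-5277\right) \left(2400 - 224\right)} + 3454 \cdot \frac{1}{49} = - \frac{1}{5277 \left(2400 - 224\right)} + \frac{3454}{49} = - \frac{1}{5277 \cdot 2176} + \frac{3454}{49} = \left(- \frac{1}{5277}\right) \frac{1}{2176} + \frac{3454}{49} = - \frac{1}{11482752} + \frac{3454}{49} = \frac{39661425359}{562654848}$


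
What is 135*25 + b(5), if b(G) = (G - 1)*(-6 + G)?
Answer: 3371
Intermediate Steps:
b(G) = (-1 + G)*(-6 + G)
135*25 + b(5) = 135*25 + (6 + 5**2 - 7*5) = 3375 + (6 + 25 - 35) = 3375 - 4 = 3371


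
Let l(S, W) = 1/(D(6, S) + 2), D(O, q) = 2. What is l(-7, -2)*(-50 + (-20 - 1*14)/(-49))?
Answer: -604/49 ≈ -12.327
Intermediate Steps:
l(S, W) = ¼ (l(S, W) = 1/(2 + 2) = 1/4 = ¼)
l(-7, -2)*(-50 + (-20 - 1*14)/(-49)) = (-50 + (-20 - 1*14)/(-49))/4 = (-50 + (-20 - 14)*(-1/49))/4 = (-50 - 34*(-1/49))/4 = (-50 + 34/49)/4 = (¼)*(-2416/49) = -604/49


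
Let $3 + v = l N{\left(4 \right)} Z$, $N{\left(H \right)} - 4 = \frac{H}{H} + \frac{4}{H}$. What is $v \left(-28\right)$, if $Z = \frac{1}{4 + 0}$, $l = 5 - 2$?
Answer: $-42$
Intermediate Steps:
$l = 3$
$N{\left(H \right)} = 5 + \frac{4}{H}$ ($N{\left(H \right)} = 4 + \left(\frac{H}{H} + \frac{4}{H}\right) = 4 + \left(1 + \frac{4}{H}\right) = 5 + \frac{4}{H}$)
$Z = \frac{1}{4} \approx 0.25$
$v = \frac{3}{2}$ ($v = -3 + 3 \left(5 + \frac{4}{4}\right) \frac{1}{4} = -3 + 3 \left(5 + 4 \cdot \frac{1}{4}\right) \frac{1}{4} = -3 + 3 \left(5 + 1\right) \frac{1}{4} = -3 + 3 \cdot 6 \cdot \frac{1}{4} = -3 + 18 \cdot \frac{1}{4} = -3 + \frac{9}{2} = \frac{3}{2} \approx 1.5$)
$v \left(-28\right) = \frac{3}{2} \left(-28\right) = -42$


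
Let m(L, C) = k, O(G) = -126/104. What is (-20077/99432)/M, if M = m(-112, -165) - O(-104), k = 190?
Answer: -261001/247163094 ≈ -0.0010560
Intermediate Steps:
O(G) = -63/52 (O(G) = -126*1/104 = -63/52)
m(L, C) = 190
M = 9943/52 (M = 190 - 1*(-63/52) = 190 + 63/52 = 9943/52 ≈ 191.21)
(-20077/99432)/M = (-20077/99432)/(9943/52) = -20077*1/99432*(52/9943) = -20077/99432*52/9943 = -261001/247163094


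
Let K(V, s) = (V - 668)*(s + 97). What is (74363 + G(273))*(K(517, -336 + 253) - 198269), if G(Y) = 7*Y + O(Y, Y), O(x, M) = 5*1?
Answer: -15285014857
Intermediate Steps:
O(x, M) = 5
K(V, s) = (-668 + V)*(97 + s)
G(Y) = 5 + 7*Y (G(Y) = 7*Y + 5 = 5 + 7*Y)
(74363 + G(273))*(K(517, -336 + 253) - 198269) = (74363 + (5 + 7*273))*((-64796 - 668*(-336 + 253) + 97*517 + 517*(-336 + 253)) - 198269) = (74363 + (5 + 1911))*((-64796 - 668*(-83) + 50149 + 517*(-83)) - 198269) = (74363 + 1916)*((-64796 + 55444 + 50149 - 42911) - 198269) = 76279*(-2114 - 198269) = 76279*(-200383) = -15285014857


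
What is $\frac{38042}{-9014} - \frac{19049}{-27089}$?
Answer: $- \frac{429406026}{122090123} \approx -3.5171$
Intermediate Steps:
$\frac{38042}{-9014} - \frac{19049}{-27089} = 38042 \left(- \frac{1}{9014}\right) - - \frac{19049}{27089} = - \frac{19021}{4507} + \frac{19049}{27089} = - \frac{429406026}{122090123}$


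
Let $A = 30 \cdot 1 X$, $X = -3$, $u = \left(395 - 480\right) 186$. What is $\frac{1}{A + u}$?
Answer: $- \frac{1}{15900} \approx -6.2893 \cdot 10^{-5}$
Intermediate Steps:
$u = -15810$ ($u = \left(-85\right) 186 = -15810$)
$A = -90$ ($A = 30 \cdot 1 \left(-3\right) = 30 \left(-3\right) = -90$)
$\frac{1}{A + u} = \frac{1}{-90 - 15810} = \frac{1}{-15900} = - \frac{1}{15900}$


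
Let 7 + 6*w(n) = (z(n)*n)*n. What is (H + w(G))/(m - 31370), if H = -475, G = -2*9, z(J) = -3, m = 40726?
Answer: -3829/56136 ≈ -0.068209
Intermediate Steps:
G = -18
w(n) = -7/6 - n²/2 (w(n) = -7/6 + ((-3*n)*n)/6 = -7/6 + (-3*n²)/6 = -7/6 - n²/2)
(H + w(G))/(m - 31370) = (-475 + (-7/6 - ½*(-18)²))/(40726 - 31370) = (-475 + (-7/6 - ½*324))/9356 = (-475 + (-7/6 - 162))*(1/9356) = (-475 - 979/6)*(1/9356) = -3829/6*1/9356 = -3829/56136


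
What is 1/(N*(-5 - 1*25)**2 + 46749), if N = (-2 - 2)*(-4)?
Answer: 1/61149 ≈ 1.6354e-5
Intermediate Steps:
N = 16 (N = -4*(-4) = 16)
1/(N*(-5 - 1*25)**2 + 46749) = 1/(16*(-5 - 1*25)**2 + 46749) = 1/(16*(-5 - 25)**2 + 46749) = 1/(16*(-30)**2 + 46749) = 1/(16*900 + 46749) = 1/(14400 + 46749) = 1/61149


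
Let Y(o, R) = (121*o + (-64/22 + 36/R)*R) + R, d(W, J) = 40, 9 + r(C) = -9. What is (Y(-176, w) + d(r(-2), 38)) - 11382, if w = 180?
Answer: -362402/11 ≈ -32946.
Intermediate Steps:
r(C) = -18 (r(C) = -9 - 9 = -18)
Y(o, R) = R + 121*o + R*(-32/11 + 36/R) (Y(o, R) = (121*o + (-64*1/22 + 36/R)*R) + R = (121*o + (-32/11 + 36/R)*R) + R = (121*o + R*(-32/11 + 36/R)) + R = R + 121*o + R*(-32/11 + 36/R))
(Y(-176, w) + d(r(-2), 38)) - 11382 = ((36 + 121*(-176) - 21/11*180) + 40) - 11382 = ((36 - 21296 - 3780/11) + 40) - 11382 = (-237640/11 + 40) - 11382 = -237200/11 - 11382 = -362402/11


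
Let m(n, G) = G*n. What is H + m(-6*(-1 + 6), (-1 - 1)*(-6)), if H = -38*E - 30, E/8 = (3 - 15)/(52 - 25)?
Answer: -2294/9 ≈ -254.89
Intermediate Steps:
E = -32/9 (E = 8*((3 - 15)/(52 - 25)) = 8*(-12/27) = 8*(-12*1/27) = 8*(-4/9) = -32/9 ≈ -3.5556)
H = 946/9 (H = -38*(-32/9) - 30 = 1216/9 - 30 = 946/9 ≈ 105.11)
H + m(-6*(-1 + 6), (-1 - 1)*(-6)) = 946/9 + ((-1 - 1)*(-6))*(-6*(-1 + 6)) = 946/9 + (-2*(-6))*(-6*5) = 946/9 + 12*(-30) = 946/9 - 360 = -2294/9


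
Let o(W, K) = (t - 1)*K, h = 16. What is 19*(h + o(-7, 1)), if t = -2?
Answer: 247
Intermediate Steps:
o(W, K) = -3*K (o(W, K) = (-2 - 1)*K = -3*K)
19*(h + o(-7, 1)) = 19*(16 - 3*1) = 19*(16 - 3) = 19*13 = 247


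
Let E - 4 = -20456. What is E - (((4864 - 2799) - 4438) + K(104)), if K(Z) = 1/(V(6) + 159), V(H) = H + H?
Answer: -3091510/171 ≈ -18079.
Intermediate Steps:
E = -20452 (E = 4 - 20456 = -20452)
V(H) = 2*H
K(Z) = 1/171 (K(Z) = 1/(2*6 + 159) = 1/(12 + 159) = 1/171)
E - (((4864 - 2799) - 4438) + K(104)) = -20452 - (((4864 - 2799) - 4438) + 1/171) = -20452 - ((2065 - 4438) + 1/171) = -20452 - (-2373 + 1/171) = -20452 - 1*(-405782/171) = -20452 + 405782/171 = -3091510/171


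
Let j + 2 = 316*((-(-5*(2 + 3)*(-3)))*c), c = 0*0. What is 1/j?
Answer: -1/2 ≈ -0.50000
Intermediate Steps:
c = 0
j = -2 (j = -2 + 316*(-(-5*(2 + 3)*(-3))*0) = -2 + 316*(-(-25*(-3))*0) = -2 + 316*(-(-5*(-15))*0) = -2 + 316*(-75*0) = -2 + 316*0 = -2 + 0 = -2)
1/j = 1/(-2) = -1/2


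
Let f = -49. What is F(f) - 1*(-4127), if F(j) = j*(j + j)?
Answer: 8929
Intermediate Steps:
F(j) = 2*j² (F(j) = j*(2*j) = 2*j²)
F(f) - 1*(-4127) = 2*(-49)² - 1*(-4127) = 2*2401 + 4127 = 4802 + 4127 = 8929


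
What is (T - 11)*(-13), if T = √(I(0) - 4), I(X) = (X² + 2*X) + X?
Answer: 143 - 26*I ≈ 143.0 - 26.0*I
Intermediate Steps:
I(X) = X² + 3*X
T = 2*I (T = √(0*(3 + 0) - 4) = √(0*3 - 4) = √(0 - 4) = √(-4) = 2*I ≈ 2.0*I)
(T - 11)*(-13) = (2*I - 11)*(-13) = (-11 + 2*I)*(-13) = 143 - 26*I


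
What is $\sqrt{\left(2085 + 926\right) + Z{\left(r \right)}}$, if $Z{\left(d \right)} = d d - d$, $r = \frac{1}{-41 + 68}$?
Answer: $\frac{\sqrt{2194993}}{27} \approx 54.872$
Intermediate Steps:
$r = \frac{1}{27} \approx 0.037037$
$Z{\left(d \right)} = d^{2} - d$
$\sqrt{\left(2085 + 926\right) + Z{\left(r \right)}} = \sqrt{\left(2085 + 926\right) + \frac{-1 + \frac{1}{27}}{27}} = \sqrt{3011 + \frac{1}{27} \left(- \frac{26}{27}\right)} = \sqrt{3011 - \frac{26}{729}} = \sqrt{\frac{2194993}{729}} = \frac{\sqrt{2194993}}{27}$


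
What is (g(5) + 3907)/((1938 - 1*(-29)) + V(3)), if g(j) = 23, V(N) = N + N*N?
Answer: 3930/1979 ≈ 1.9859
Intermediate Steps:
V(N) = N + N²
(g(5) + 3907)/((1938 - 1*(-29)) + V(3)) = (23 + 3907)/((1938 - 1*(-29)) + 3*(1 + 3)) = 3930/((1938 + 29) + 3*4) = 3930/(1967 + 12) = 3930/1979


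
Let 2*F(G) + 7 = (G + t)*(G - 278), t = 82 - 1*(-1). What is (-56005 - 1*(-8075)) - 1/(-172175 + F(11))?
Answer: -17707978148/369455 ≈ -47930.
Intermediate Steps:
t = 83 (t = 82 + 1 = 83)
F(G) = -7/2 + (-278 + G)*(83 + G)/2 (F(G) = -7/2 + ((G + 83)*(G - 278))/2 = -7/2 + ((83 + G)*(-278 + G))/2 = -7/2 + ((-278 + G)*(83 + G))/2 = -7/2 + (-278 + G)*(83 + G)/2)
(-56005 - 1*(-8075)) - 1/(-172175 + F(11)) = (-56005 - 1*(-8075)) - 1/(-172175 + (-23081/2 + (1/2)*11**2 - 195/2*11)) = (-56005 + 8075) - 1/(-172175 + (-23081/2 + (1/2)*121 - 2145/2)) = -47930 - 1/(-172175 + (-23081/2 + 121/2 - 2145/2)) = -47930 - 1/(-172175 - 25105/2) = -47930 - 1/(-369455/2) = -47930 - 1*(-2/369455) = -47930 + 2/369455 = -17707978148/369455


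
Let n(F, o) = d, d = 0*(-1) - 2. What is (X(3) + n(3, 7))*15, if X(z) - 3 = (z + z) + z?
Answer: 150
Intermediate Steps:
X(z) = 3 + 3*z (X(z) = 3 + ((z + z) + z) = 3 + (2*z + z) = 3 + 3*z)
d = -2 (d = 0 - 2 = -2)
n(F, o) = -2
(X(3) + n(3, 7))*15 = ((3 + 3*3) - 2)*15 = ((3 + 9) - 2)*15 = (12 - 2)*15 = 10*15 = 150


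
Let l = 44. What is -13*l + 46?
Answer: -526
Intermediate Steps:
-13*l + 46 = -13*44 + 46 = -572 + 46 = -526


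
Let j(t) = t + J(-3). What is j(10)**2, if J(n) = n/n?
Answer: 121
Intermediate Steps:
J(n) = 1
j(t) = 1 + t (j(t) = t + 1 = 1 + t)
j(10)**2 = (1 + 10)**2 = 11**2 = 121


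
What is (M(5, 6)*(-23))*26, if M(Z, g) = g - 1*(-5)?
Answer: -6578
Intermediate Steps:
M(Z, g) = 5 + g (M(Z, g) = g + 5 = 5 + g)
(M(5, 6)*(-23))*26 = ((5 + 6)*(-23))*26 = (11*(-23))*26 = -253*26 = -6578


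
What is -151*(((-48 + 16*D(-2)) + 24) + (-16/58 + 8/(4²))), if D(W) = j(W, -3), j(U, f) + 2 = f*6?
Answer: 3010789/58 ≈ 51910.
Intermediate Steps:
j(U, f) = -2 + 6*f (j(U, f) = -2 + f*6 = -2 + 6*f)
D(W) = -20 (D(W) = -2 + 6*(-3) = -2 - 18 = -20)
-151*(((-48 + 16*D(-2)) + 24) + (-16/58 + 8/(4²))) = -151*(((-48 + 16*(-20)) + 24) + (-16/58 + 8/(4²))) = -151*(((-48 - 320) + 24) + (-16*1/58 + 8/16)) = -151*((-368 + 24) + (-8/29 + 8*(1/16))) = -151*(-344 + (-8/29 + ½)) = -151*(-344 + 13/58) = -151*(-19939/58) = 3010789/58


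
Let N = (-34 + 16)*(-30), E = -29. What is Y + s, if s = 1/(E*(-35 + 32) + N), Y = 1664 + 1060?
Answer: 1707949/627 ≈ 2724.0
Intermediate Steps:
N = 540 (N = -18*(-30) = 540)
Y = 2724
s = 1/627 (s = 1/(-29*(-35 + 32) + 540) = 1/(-29*(-3) + 540) = 1/(87 + 540) = 1/627 ≈ 0.0015949)
Y + s = 2724 + 1/627 = 1707949/627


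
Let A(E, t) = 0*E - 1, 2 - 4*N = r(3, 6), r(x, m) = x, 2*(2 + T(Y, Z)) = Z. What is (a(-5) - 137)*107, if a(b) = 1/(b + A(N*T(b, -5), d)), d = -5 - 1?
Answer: -88061/6 ≈ -14677.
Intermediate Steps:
T(Y, Z) = -2 + Z/2
d = -6
N = -1/4 (N = 1/2 - 1/4*3 = 1/2 - 3/4 = -1/4 ≈ -0.25000)
A(E, t) = -1 (A(E, t) = 0 - 1 = -1)
a(b) = 1/(-1 + b) (a(b) = 1/(b - 1) = 1/(-1 + b))
(a(-5) - 137)*107 = (1/(-1 - 5) - 137)*107 = (1/(-6) - 137)*107 = (-1/6 - 137)*107 = -823/6*107 = -88061/6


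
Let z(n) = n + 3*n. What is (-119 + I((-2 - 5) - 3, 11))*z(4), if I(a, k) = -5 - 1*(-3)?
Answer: -1936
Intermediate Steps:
z(n) = 4*n
I(a, k) = -2 (I(a, k) = -5 + 3 = -2)
(-119 + I((-2 - 5) - 3, 11))*z(4) = (-119 - 2)*(4*4) = -121*16 = -1936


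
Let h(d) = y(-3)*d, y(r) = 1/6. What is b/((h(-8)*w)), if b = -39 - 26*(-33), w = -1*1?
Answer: 2457/4 ≈ 614.25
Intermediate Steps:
y(r) = 1/6
h(d) = d/6
w = -1
b = 819 (b = -39 + 858 = 819)
b/((h(-8)*w)) = 819/((((1/6)*(-8))*(-1))) = 819/((-4/3*(-1))) = 819/(4/3) = 819*(3/4) = 2457/4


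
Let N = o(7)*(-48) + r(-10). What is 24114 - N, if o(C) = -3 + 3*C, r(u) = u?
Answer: 24988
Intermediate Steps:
N = -874 (N = (-3 + 3*7)*(-48) - 10 = (-3 + 21)*(-48) - 10 = 18*(-48) - 10 = -864 - 10 = -874)
24114 - N = 24114 - 1*(-874) = 24114 + 874 = 24988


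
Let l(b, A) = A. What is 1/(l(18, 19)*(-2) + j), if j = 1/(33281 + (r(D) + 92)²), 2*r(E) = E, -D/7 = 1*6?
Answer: -38322/1456235 ≈ -0.026316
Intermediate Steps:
D = -42 (D = -7*6 = -42)
r(E) = E/2
j = 1/38322 (j = 1/(33281 + ((½)*(-42) + 92)²) = 1/(33281 + (-21 + 92)²) = 1/(33281 + 71²) = 1/(33281 + 5041) = 1/38322 ≈ 2.6095e-5)
1/(l(18, 19)*(-2) + j) = 1/(19*(-2) + 1/38322) = 1/(-38 + 1/38322) = 1/(-1456235/38322) = -38322/1456235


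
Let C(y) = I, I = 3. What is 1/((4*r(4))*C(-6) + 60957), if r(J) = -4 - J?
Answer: 1/60861 ≈ 1.6431e-5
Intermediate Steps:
C(y) = 3
1/((4*r(4))*C(-6) + 60957) = 1/((4*(-4 - 1*4))*3 + 60957) = 1/((4*(-4 - 4))*3 + 60957) = 1/((4*(-8))*3 + 60957) = 1/(-32*3 + 60957) = 1/(-96 + 60957) = 1/60861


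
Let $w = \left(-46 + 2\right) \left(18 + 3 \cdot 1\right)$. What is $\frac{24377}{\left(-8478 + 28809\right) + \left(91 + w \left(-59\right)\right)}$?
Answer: $\frac{24377}{74938} \approx 0.3253$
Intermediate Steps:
$w = -924$ ($w = - 44 \left(18 + 3\right) = \left(-44\right) 21 = -924$)
$\frac{24377}{\left(-8478 + 28809\right) + \left(91 + w \left(-59\right)\right)} = \frac{24377}{\left(-8478 + 28809\right) + \left(91 - -54516\right)} = \frac{24377}{20331 + \left(91 + 54516\right)} = \frac{24377}{20331 + 54607} = \frac{24377}{74938}$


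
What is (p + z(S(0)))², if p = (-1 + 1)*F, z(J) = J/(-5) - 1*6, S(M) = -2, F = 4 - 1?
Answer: 784/25 ≈ 31.360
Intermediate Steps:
F = 3
z(J) = -6 - J/5 (z(J) = J*(-⅕) - 6 = -J/5 - 6 = -6 - J/5)
p = 0 (p = (-1 + 1)*3 = 0*3 = 0)
(p + z(S(0)))² = (0 + (-6 - ⅕*(-2)))² = (0 + (-6 + ⅖))² = (0 - 28/5)² = (-28/5)² = 784/25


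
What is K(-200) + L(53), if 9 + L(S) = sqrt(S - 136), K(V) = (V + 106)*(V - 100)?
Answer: 28191 + I*sqrt(83) ≈ 28191.0 + 9.1104*I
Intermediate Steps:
K(V) = (-100 + V)*(106 + V) (K(V) = (106 + V)*(-100 + V) = (-100 + V)*(106 + V))
L(S) = -9 + sqrt(-136 + S) (L(S) = -9 + sqrt(S - 136) = -9 + sqrt(-136 + S))
K(-200) + L(53) = (-10600 + (-200)**2 + 6*(-200)) + (-9 + sqrt(-136 + 53)) = (-10600 + 40000 - 1200) + (-9 + sqrt(-83)) = 28200 + (-9 + I*sqrt(83)) = 28191 + I*sqrt(83)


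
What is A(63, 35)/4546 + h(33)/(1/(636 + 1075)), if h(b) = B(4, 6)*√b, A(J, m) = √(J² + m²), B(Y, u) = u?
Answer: 10266*√33 + 7*√106/4546 ≈ 58974.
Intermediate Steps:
h(b) = 6*√b
A(63, 35)/4546 + h(33)/(1/(636 + 1075)) = √(63² + 35²)/4546 + (6*√33)/(1/(636 + 1075)) = √(3969 + 1225)*(1/4546) + (6*√33)/(1/1711) = √5194*(1/4546) + (6*√33)/(1/1711) = (7*√106)*(1/4546) + (6*√33)*1711 = 7*√106/4546 + 10266*√33 = 10266*√33 + 7*√106/4546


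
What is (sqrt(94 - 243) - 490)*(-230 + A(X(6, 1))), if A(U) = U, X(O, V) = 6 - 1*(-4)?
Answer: 107800 - 220*I*sqrt(149) ≈ 1.078e+5 - 2685.4*I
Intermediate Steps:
X(O, V) = 10 (X(O, V) = 6 + 4 = 10)
(sqrt(94 - 243) - 490)*(-230 + A(X(6, 1))) = (sqrt(94 - 243) - 490)*(-230 + 10) = (sqrt(-149) - 490)*(-220) = (I*sqrt(149) - 490)*(-220) = (-490 + I*sqrt(149))*(-220) = 107800 - 220*I*sqrt(149)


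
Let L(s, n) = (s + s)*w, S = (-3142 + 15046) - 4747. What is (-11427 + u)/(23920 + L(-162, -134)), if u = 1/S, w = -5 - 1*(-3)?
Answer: -40891519/87916588 ≈ -0.46512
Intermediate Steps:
w = -2 (w = -5 + 3 = -2)
S = 7157 (S = 11904 - 4747 = 7157)
u = 1/7157 ≈ 0.00013972
L(s, n) = -4*s (L(s, n) = (s + s)*(-2) = (2*s)*(-2) = -4*s)
(-11427 + u)/(23920 + L(-162, -134)) = (-11427 + 1/7157)/(23920 - 4*(-162)) = -81783038/(7157*(23920 + 648)) = -81783038/7157/24568 = -81783038/7157*1/24568 = -40891519/87916588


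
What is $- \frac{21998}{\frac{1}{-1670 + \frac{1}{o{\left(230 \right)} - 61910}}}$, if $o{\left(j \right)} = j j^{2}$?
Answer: $\frac{222350287788701}{6052545} \approx 3.6737 \cdot 10^{7}$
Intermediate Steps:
$o{\left(j \right)} = j^{3}$
$- \frac{21998}{\frac{1}{-1670 + \frac{1}{o{\left(230 \right)} - 61910}}} = - \frac{21998}{\frac{1}{-1670 + \frac{1}{230^{3} - 61910}}} = - \frac{21998}{\frac{1}{-1670 + \frac{1}{12167000 - 61910}}} = - \frac{21998}{\frac{1}{-1670 + \frac{1}{12105090}}} = - \frac{21998}{\frac{1}{- \frac{20215500299}{12105090}}} = - \frac{21998}{- \frac{12105090}{20215500299}} = \left(-21998\right) \left(- \frac{20215500299}{12105090}\right) = \frac{222350287788701}{6052545}$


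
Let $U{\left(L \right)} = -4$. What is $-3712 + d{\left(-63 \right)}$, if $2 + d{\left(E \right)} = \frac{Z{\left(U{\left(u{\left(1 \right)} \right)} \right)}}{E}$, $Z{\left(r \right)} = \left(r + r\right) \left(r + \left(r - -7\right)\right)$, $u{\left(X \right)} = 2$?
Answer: $- \frac{233990}{63} \approx -3714.1$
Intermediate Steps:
$Z{\left(r \right)} = 2 r \left(7 + 2 r\right)$ ($Z{\left(r \right)} = 2 r \left(r + \left(r + 7\right)\right) = 2 r \left(r + \left(7 + r\right)\right) = 2 r \left(7 + 2 r\right)$)
$d{\left(E \right)} = -2 + \frac{8}{E}$ ($d{\left(E \right)} = -2 + \frac{2 \left(-4\right) \left(7 + 2 \left(-4\right)\right)}{E} = -2 + \frac{2 \left(-4\right) \left(7 - 8\right)}{E} = -2 + \frac{2 \left(-4\right) \left(-1\right)}{E} = -2 + \frac{8}{E}$)
$-3712 + d{\left(-63 \right)} = -3712 - \left(2 - \frac{8}{-63}\right) = -3712 + \left(-2 + 8 \left(- \frac{1}{63}\right)\right) = -3712 - \frac{134}{63} = - \frac{233990}{63}$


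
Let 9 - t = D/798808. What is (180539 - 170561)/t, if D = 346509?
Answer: 2656835408/2280921 ≈ 1164.8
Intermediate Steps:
t = 6842763/798808 (t = 9 - 346509/798808 = 6842763/798808 ≈ 8.5662)
(180539 - 170561)/t = (180539 - 170561)/(6842763/798808) = 9978*(798808/6842763) = 2656835408/2280921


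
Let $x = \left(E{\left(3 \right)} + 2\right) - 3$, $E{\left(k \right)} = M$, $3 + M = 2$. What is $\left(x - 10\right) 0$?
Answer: $0$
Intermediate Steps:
$M = -1$ ($M = -3 + 2 = -1$)
$E{\left(k \right)} = -1$
$x = -2$ ($x = \left(-1 + 2\right) - 3 = 1 - 3 = -2$)
$\left(x - 10\right) 0 = \left(-2 - 10\right) 0 = \left(-12\right) 0 = 0$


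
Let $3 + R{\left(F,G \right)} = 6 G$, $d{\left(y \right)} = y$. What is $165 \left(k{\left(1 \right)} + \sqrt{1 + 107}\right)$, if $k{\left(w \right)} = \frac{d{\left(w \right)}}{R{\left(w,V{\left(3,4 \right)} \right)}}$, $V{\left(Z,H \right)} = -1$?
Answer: $- \frac{55}{3} + 990 \sqrt{3} \approx 1696.4$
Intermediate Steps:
$R{\left(F,G \right)} = -3 + 6 G$
$k{\left(w \right)} = - \frac{w}{9}$ ($k{\left(w \right)} = \frac{w}{-3 + 6 \left(-1\right)} = \frac{w}{-3 - 6} = \frac{w}{-9} = w \left(- \frac{1}{9}\right) = - \frac{w}{9}$)
$165 \left(k{\left(1 \right)} + \sqrt{1 + 107}\right) = 165 \left(\left(- \frac{1}{9}\right) 1 + \sqrt{1 + 107}\right) = 165 \left(- \frac{1}{9} + \sqrt{108}\right) = 165 \left(- \frac{1}{9} + 6 \sqrt{3}\right) = - \frac{55}{3} + 990 \sqrt{3}$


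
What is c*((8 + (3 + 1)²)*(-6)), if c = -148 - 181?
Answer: 47376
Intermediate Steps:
c = -329
c*((8 + (3 + 1)²)*(-6)) = -329*(8 + (3 + 1)²)*(-6) = -329*(8 + 4²)*(-6) = -329*(8 + 16)*(-6) = -7896*(-6) = -329*(-144) = 47376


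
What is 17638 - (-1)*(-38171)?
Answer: -20533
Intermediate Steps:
17638 - (-1)*(-38171) = 17638 - 1*38171 = 17638 - 38171 = -20533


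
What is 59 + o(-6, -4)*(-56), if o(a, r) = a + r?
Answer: 619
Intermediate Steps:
59 + o(-6, -4)*(-56) = 59 + (-6 - 4)*(-56) = 59 - 10*(-56) = 59 + 560 = 619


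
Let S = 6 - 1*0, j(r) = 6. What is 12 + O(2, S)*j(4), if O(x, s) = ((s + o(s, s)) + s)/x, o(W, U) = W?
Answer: 66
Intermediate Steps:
S = 6 (S = 6 + 0 = 6)
O(x, s) = 3*s/x (O(x, s) = ((s + s) + s)/x = (2*s + s)/x = (3*s)/x = 3*s/x)
12 + O(2, S)*j(4) = 12 + (3*6/2)*6 = 12 + (3*6*(½))*6 = 12 + 9*6 = 12 + 54 = 66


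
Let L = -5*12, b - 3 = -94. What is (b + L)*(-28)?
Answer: 4228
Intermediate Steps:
b = -91 (b = 3 - 94 = -91)
L = -60
(b + L)*(-28) = (-91 - 60)*(-28) = -151*(-28) = 4228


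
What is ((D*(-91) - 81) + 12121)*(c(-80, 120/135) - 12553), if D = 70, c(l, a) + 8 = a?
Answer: -71215830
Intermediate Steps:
c(l, a) = -8 + a
((D*(-91) - 81) + 12121)*(c(-80, 120/135) - 12553) = ((70*(-91) - 81) + 12121)*((-8 + 120/135) - 12553) = ((-6370 - 81) + 12121)*((-8 + 120*(1/135)) - 12553) = (-6451 + 12121)*((-8 + 8/9) - 12553) = 5670*(-64/9 - 12553) = 5670*(-113041/9) = -71215830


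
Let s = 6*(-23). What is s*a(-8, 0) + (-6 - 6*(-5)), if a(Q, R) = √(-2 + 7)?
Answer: 24 - 138*√5 ≈ -284.58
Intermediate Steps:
a(Q, R) = √5
s = -138
s*a(-8, 0) + (-6 - 6*(-5)) = -138*√5 + (-6 - 6*(-5)) = -138*√5 + (-6 + 30) = -138*√5 + 24 = 24 - 138*√5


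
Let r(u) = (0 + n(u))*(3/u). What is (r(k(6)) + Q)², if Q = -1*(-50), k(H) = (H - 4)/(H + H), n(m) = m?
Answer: 2809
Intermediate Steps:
k(H) = (-4 + H)/(2*H) (k(H) = (-4 + H)/((2*H)) = (-4 + H)*(1/(2*H)) = (-4 + H)/(2*H))
Q = 50
r(u) = 3 (r(u) = (0 + u)*(3/u) = u*(3/u) = 3)
(r(k(6)) + Q)² = (3 + 50)² = 53² = 2809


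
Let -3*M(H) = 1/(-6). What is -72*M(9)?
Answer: -4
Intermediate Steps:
M(H) = 1/18 (M(H) = -1/3/(-6) = -1/3*(-1/6) = 1/18)
-72*M(9) = -72*1/18 = -4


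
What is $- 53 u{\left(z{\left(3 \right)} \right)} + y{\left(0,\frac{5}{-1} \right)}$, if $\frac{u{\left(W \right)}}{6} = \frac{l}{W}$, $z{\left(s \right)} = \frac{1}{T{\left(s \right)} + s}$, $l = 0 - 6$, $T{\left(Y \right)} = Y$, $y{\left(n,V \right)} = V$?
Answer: $11443$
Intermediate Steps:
$l = -6$ ($l = 0 - 6 = -6$)
$z{\left(s \right)} = \frac{1}{2 s}$ ($z{\left(s \right)} = \frac{1}{s + s} = \frac{1}{2 s}$)
$u{\left(W \right)} = - \frac{36}{W}$ ($u{\left(W \right)} = 6 \left(- \frac{6}{W}\right) = - \frac{36}{W}$)
$- 53 u{\left(z{\left(3 \right)} \right)} + y{\left(0,\frac{5}{-1} \right)} = - 53 \left(- \frac{36}{\frac{1}{2} \cdot \frac{1}{3}}\right) + \frac{5}{-1} = - 53 \left(- \frac{36}{\frac{1}{2} \cdot \frac{1}{3}}\right) + 5 \left(-1\right) = - 53 \left(- 36 \frac{1}{\frac{1}{6}}\right) - 5 = - 53 \left(\left(-36\right) 6\right) - 5 = \left(-53\right) \left(-216\right) - 5 = 11448 - 5 = 11443$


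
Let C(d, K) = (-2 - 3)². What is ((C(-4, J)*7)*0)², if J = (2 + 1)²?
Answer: 0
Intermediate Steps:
J = 9 (J = 3² = 9)
C(d, K) = 25 (C(d, K) = (-5)² = 25)
((C(-4, J)*7)*0)² = ((25*7)*0)² = (175*0)² = 0² = 0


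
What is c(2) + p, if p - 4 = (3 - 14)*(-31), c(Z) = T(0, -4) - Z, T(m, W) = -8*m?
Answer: 343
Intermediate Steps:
c(Z) = -Z (c(Z) = -8*0 - Z = 0 - Z = -Z)
p = 345 (p = 4 + (3 - 14)*(-31) = 4 - 11*(-31) = 4 + 341 = 345)
c(2) + p = -1*2 + 345 = -2 + 345 = 343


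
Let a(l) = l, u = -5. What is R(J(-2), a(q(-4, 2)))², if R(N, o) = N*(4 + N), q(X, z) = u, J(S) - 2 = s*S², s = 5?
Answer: 327184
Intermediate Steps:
J(S) = 2 + 5*S²
q(X, z) = -5
R(J(-2), a(q(-4, 2)))² = ((2 + 5*(-2)²)*(4 + (2 + 5*(-2)²)))² = ((2 + 5*4)*(4 + (2 + 5*4)))² = ((2 + 20)*(4 + (2 + 20)))² = (22*(4 + 22))² = (22*26)² = 572² = 327184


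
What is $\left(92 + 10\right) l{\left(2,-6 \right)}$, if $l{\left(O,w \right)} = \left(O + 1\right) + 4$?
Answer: $714$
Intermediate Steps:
$l{\left(O,w \right)} = 5 + O$ ($l{\left(O,w \right)} = \left(1 + O\right) + 4 = 5 + O$)
$\left(92 + 10\right) l{\left(2,-6 \right)} = \left(92 + 10\right) \left(5 + 2\right) = 102 \cdot 7 = 714$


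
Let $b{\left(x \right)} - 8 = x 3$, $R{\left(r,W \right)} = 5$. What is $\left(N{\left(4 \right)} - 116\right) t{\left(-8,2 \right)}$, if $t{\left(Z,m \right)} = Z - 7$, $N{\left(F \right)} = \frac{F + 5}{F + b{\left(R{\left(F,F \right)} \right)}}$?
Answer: $1735$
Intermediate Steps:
$b{\left(x \right)} = 8 + 3 x$ ($b{\left(x \right)} = 8 + x 3 = 8 + 3 x$)
$N{\left(F \right)} = \frac{5 + F}{23 + F}$ ($N{\left(F \right)} = \frac{F + 5}{F + \left(8 + 3 \cdot 5\right)} = \frac{5 + F}{F + \left(8 + 15\right)} = \frac{5 + F}{F + 23} = \frac{5 + F}{23 + F}$)
$t{\left(Z,m \right)} = -7 + Z$ ($t{\left(Z,m \right)} = Z - 7 = -7 + Z$)
$\left(N{\left(4 \right)} - 116\right) t{\left(-8,2 \right)} = \left(\frac{5 + 4}{23 + 4} - 116\right) \left(-7 - 8\right) = \left(\frac{1}{27} \cdot 9 - 116\right) \left(-15\right) = \left(\frac{1}{3} - 116\right) \left(-15\right) = \left(- \frac{347}{3}\right) \left(-15\right) = 1735$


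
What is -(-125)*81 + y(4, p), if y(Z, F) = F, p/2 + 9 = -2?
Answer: 10103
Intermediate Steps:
p = -22 (p = -18 + 2*(-2) = -18 - 4 = -22)
-(-125)*81 + y(4, p) = -(-125)*81 - 22 = -125*(-81) - 22 = 10125 - 22 = 10103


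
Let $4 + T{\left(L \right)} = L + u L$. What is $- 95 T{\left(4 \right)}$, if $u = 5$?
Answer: $-1900$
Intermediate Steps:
$T{\left(L \right)} = -4 + 6 L$ ($T{\left(L \right)} = -4 + \left(L + 5 L\right) = -4 + 6 L$)
$- 95 T{\left(4 \right)} = - 95 \left(-4 + 6 \cdot 4\right) = - 95 \left(-4 + 24\right) = \left(-95\right) 20 = -1900$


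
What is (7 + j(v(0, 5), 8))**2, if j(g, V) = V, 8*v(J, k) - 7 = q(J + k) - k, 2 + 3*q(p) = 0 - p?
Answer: 225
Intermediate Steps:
q(p) = -2/3 - p/3 (q(p) = -2/3 + (0 - p)/3 = -2/3 + (-p)/3 = -2/3 - p/3)
v(J, k) = 19/24 - k/6 - J/24 (v(J, k) = 7/8 + ((-2/3 - (J + k)/3) - k)/8 = 7/8 + ((-2/3 + (-J/3 - k/3)) - k)/8 = 7/8 + ((-2/3 - J/3 - k/3) - k)/8 = 7/8 + (-2/3 - 4*k/3 - J/3)/8 = 7/8 + (-1/12 - k/6 - J/24) = 19/24 - k/6 - J/24)
(7 + j(v(0, 5), 8))**2 = (7 + 8)**2 = 15**2 = 225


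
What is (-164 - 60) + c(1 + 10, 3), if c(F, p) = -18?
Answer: -242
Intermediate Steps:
(-164 - 60) + c(1 + 10, 3) = (-164 - 60) - 18 = -224 - 18 = -242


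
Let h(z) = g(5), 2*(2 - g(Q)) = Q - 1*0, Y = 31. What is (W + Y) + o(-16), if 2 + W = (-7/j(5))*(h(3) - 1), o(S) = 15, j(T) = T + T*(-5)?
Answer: 1739/40 ≈ 43.475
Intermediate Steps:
j(T) = -4*T (j(T) = T - 5*T = -4*T)
g(Q) = 2 - Q/2 (g(Q) = 2 - (Q - 1*0)/2 = 2 - (Q + 0)/2 = 2 - Q/2)
h(z) = -1/2 (h(z) = 2 - 1/2*5 = 2 - 5/2 = -1/2)
W = -101/40 (W = -2 + (-7/((-4*5)))*(-1/2 - 1) = -2 - 7/(-20)*(-3/2) = -2 - 7*(-1/20)*(-3/2) = -2 + (7/20)*(-3/2) = -2 - 21/40 = -101/40 ≈ -2.5250)
(W + Y) + o(-16) = (-101/40 + 31) + 15 = 1139/40 + 15 = 1739/40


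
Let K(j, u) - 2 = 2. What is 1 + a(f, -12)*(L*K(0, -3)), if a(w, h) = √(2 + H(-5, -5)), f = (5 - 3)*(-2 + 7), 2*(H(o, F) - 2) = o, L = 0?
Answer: 1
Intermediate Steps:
H(o, F) = 2 + o/2
K(j, u) = 4 (K(j, u) = 2 + 2 = 4)
f = 10 (f = 2*5 = 10)
a(w, h) = √6/2 (a(w, h) = √(2 + (2 + (½)*(-5))) = √(2 + (2 - 5/2)) = √(2 - ½) = √(3/2) = √6/2)
1 + a(f, -12)*(L*K(0, -3)) = 1 + (√6/2)*(0*4) = 1 + (√6/2)*0 = 1 + 0 = 1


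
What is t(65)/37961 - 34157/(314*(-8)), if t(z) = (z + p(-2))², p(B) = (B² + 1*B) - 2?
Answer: 1307247077/95358032 ≈ 13.709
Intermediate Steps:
p(B) = -2 + B + B² (p(B) = (B² + B) - 2 = (B + B²) - 2 = -2 + B + B²)
t(z) = z² (t(z) = (z + (-2 - 2 + (-2)²))² = (z + (-2 - 2 + 4))² = (z + 0)² = z²)
t(65)/37961 - 34157/(314*(-8)) = 65²/37961 - 34157/(314*(-8)) = 4225*(1/37961) - 34157/(-2512) = 4225/37961 - 34157*(-1/2512) = 4225/37961 + 34157/2512 = 1307247077/95358032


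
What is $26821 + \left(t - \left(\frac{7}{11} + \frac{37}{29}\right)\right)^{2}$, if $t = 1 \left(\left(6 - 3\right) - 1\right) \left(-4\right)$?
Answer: $\frac{2739330025}{101761} \approx 26919.0$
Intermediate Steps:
$t = -8$ ($t = 1 \left(3 - 1\right) \left(-4\right) = 1 \cdot 2 \left(-4\right) = 2 \left(-4\right) = -8$)
$26821 + \left(t - \left(\frac{7}{11} + \frac{37}{29}\right)\right)^{2} = 26821 + \left(-8 - \left(\frac{7}{11} + \frac{37}{29}\right)\right)^{2} = 26821 + \left(-8 - \frac{610}{319}\right)^{2} = 26821 + \left(- \frac{3162}{319}\right)^{2} = 26821 + \frac{9998244}{101761} = \frac{2739330025}{101761}$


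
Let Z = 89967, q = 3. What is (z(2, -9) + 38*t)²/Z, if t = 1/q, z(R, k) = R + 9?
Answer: 5041/809703 ≈ 0.0062257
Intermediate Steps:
z(R, k) = 9 + R
t = ⅓ (t = 1/3 = ⅓ ≈ 0.33333)
(z(2, -9) + 38*t)²/Z = ((9 + 2) + 38*(⅓))²/89967 = (11 + 38/3)²*(1/89967) = (71/3)²*(1/89967) = (5041/9)*(1/89967) = 5041/809703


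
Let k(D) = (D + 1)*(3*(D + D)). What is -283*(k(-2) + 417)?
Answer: -121407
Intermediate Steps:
k(D) = 6*D*(1 + D) (k(D) = (1 + D)*(3*(2*D)) = (1 + D)*(6*D) = 6*D*(1 + D))
-283*(k(-2) + 417) = -283*(6*(-2)*(1 - 2) + 417) = -283*(6*(-2)*(-1) + 417) = -283*(12 + 417) = -283*429 = -121407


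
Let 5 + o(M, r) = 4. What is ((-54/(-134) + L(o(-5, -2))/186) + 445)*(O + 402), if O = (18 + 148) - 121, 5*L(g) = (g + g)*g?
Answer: 2067612953/10385 ≈ 1.9910e+5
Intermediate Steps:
o(M, r) = -1 (o(M, r) = -5 + 4 = -1)
L(g) = 2*g²/5 (L(g) = ((g + g)*g)/5 = ((2*g)*g)/5 = (2*g²)/5 = 2*g²/5)
O = 45 (O = 166 - 121 = 45)
((-54/(-134) + L(o(-5, -2))/186) + 445)*(O + 402) = ((-54/(-134) + ((⅖)*(-1)²)/186) + 445)*(45 + 402) = ((-54*(-1/134) + ((⅖)*1)*(1/186)) + 445)*447 = ((27/67 + (⅖)*(1/186)) + 445)*447 = ((27/67 + 1/465) + 445)*447 = (12622/31155 + 445)*447 = (13876597/31155)*447 = 2067612953/10385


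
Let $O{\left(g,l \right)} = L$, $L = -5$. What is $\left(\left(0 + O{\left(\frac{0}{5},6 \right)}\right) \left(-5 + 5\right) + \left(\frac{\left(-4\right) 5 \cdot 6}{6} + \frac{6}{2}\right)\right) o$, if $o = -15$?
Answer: $255$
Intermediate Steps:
$O{\left(g,l \right)} = -5$
$\left(\left(0 + O{\left(\frac{0}{5},6 \right)}\right) \left(-5 + 5\right) + \left(\frac{\left(-4\right) 5 \cdot 6}{6} + \frac{6}{2}\right)\right) o = \left(\left(0 - 5\right) \left(-5 + 5\right) + \left(\frac{\left(-4\right) 5 \cdot 6}{6} + \frac{6}{2}\right)\right) \left(-15\right) = \left(\left(-5\right) 0 + \left(\left(-20\right) 6 \cdot \frac{1}{6} + 6 \cdot \frac{1}{2}\right)\right) \left(-15\right) = \left(0 + \left(\left(-120\right) \frac{1}{6} + 3\right)\right) \left(-15\right) = \left(0 + \left(-20 + 3\right)\right) \left(-15\right) = \left(0 - 17\right) \left(-15\right) = \left(-17\right) \left(-15\right) = 255$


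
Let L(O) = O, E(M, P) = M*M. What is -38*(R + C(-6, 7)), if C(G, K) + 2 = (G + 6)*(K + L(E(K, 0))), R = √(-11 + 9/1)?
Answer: 76 - 38*I*√2 ≈ 76.0 - 53.74*I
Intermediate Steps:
E(M, P) = M²
R = I*√2 (R = √(-11 + 1*9) = √(-11 + 9) = √(-2) = I*√2 ≈ 1.4142*I)
C(G, K) = -2 + (6 + G)*(K + K²) (C(G, K) = -2 + (G + 6)*(K + K²) = -2 + (6 + G)*(K + K²))
-38*(R + C(-6, 7)) = -38*(I*√2 + (-2 + 6*7 + 6*7² - 6*7 - 6*7²)) = -38*(I*√2 + (-2 + 42 + 6*49 - 42 - 6*49)) = -38*(I*√2 + (-2 + 42 + 294 - 42 - 294)) = -38*(I*√2 - 2) = -38*(-2 + I*√2) = 76 - 38*I*√2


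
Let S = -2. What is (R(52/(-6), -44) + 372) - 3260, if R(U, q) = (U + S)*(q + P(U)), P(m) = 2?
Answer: -2440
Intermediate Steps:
R(U, q) = (-2 + U)*(2 + q) (R(U, q) = (U - 2)*(q + 2) = (-2 + U)*(2 + q))
(R(52/(-6), -44) + 372) - 3260 = ((-4 - 2*(-44) + 2*(52/(-6)) + (52/(-6))*(-44)) + 372) - 3260 = ((-4 + 88 + 2*(52*(-⅙)) + (52*(-⅙))*(-44)) + 372) - 3260 = ((-4 + 88 + 2*(-26/3) - 26/3*(-44)) + 372) - 3260 = ((-4 + 88 - 52/3 + 1144/3) + 372) - 3260 = (448 + 372) - 3260 = 820 - 3260 = -2440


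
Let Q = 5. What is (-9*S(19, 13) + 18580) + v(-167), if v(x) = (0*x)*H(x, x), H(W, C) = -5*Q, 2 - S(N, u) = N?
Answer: 18733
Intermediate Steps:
S(N, u) = 2 - N
H(W, C) = -25 (H(W, C) = -5*5 = -25)
v(x) = 0 (v(x) = (0*x)*(-25) = 0*(-25) = 0)
(-9*S(19, 13) + 18580) + v(-167) = (-9*(2 - 1*19) + 18580) + 0 = (-9*(2 - 19) + 18580) + 0 = (-9*(-17) + 18580) + 0 = (153 + 18580) + 0 = 18733 + 0 = 18733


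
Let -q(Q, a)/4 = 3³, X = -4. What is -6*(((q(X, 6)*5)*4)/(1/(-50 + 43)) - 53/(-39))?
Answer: -1179466/13 ≈ -90728.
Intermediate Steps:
q(Q, a) = -108 (q(Q, a) = -4*3³ = -4*27 = -108)
-6*(((q(X, 6)*5)*4)/(1/(-50 + 43)) - 53/(-39)) = -6*((-108*5*4)/(1/(-50 + 43)) - 53/(-39)) = -6*((-540*4)/(1/(-7)) - 53*(-1/39)) = -6*(-2160/(-⅐) + 53/39) = -6*(-2160*(-7) + 53/39) = -6*(15120 + 53/39) = -6*589733/39 = -1179466/13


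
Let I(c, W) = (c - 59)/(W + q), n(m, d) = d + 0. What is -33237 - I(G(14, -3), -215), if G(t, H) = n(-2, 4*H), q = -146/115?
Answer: -826645592/24871 ≈ -33237.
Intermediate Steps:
q = -146/115 (q = -146*1/115 = -146/115 ≈ -1.2696)
n(m, d) = d
G(t, H) = 4*H
I(c, W) = (-59 + c)/(-146/115 + W) (I(c, W) = (c - 59)/(W - 146/115) = (-59 + c)/(-146/115 + W))
-33237 - I(G(14, -3), -215) = -33237 - 115*(-59 + 4*(-3))/(-146 + 115*(-215)) = -33237 - 115*(-59 - 12)/(-146 - 24725) = -33237 - 115*(-71)/(-24871) = -33237 - 115*(-1)*(-71)/24871 = -33237 - 1*8165/24871 = -33237 - 8165/24871 = -826645592/24871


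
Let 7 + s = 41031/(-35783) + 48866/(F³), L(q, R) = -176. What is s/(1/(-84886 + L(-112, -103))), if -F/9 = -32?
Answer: 49349093362881161/71231643648 ≈ 6.9280e+5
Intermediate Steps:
F = 288 (F = -9*(-32) = 288)
s = -3480926385193/427389861888 (s = -7 + (41031/(-35783) + 48866/(288³)) = -7 + (41031*(-1/35783) + 48866/23887872) = -7 + (-41031/35783 + 48866*(1/23887872)) = -7 + (-41031/35783 + 24433/11943936) = -7 - 489197351977/427389861888 = -3480926385193/427389861888 ≈ -8.1446)
s/(1/(-84886 + L(-112, -103))) = -3480926385193/(427389861888*(1/(-84886 - 176))) = -3480926385193/(427389861888*(1/(-85062))) = -3480926385193/(427389861888*(-1/85062)) = -3480926385193/427389861888*(-85062) = 49349093362881161/71231643648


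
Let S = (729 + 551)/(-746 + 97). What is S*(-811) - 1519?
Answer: 52249/649 ≈ 80.507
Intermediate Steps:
S = -1280/649 (S = 1280/(-649) = 1280*(-1/649) = -1280/649 ≈ -1.9723)
S*(-811) - 1519 = -1280/649*(-811) - 1519 = 1038080/649 - 1519 = 52249/649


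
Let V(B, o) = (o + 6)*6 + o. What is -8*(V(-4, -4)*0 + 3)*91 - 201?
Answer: -2385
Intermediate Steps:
V(B, o) = 36 + 7*o (V(B, o) = (6 + o)*6 + o = (36 + 6*o) + o = 36 + 7*o)
-8*(V(-4, -4)*0 + 3)*91 - 201 = -8*((36 + 7*(-4))*0 + 3)*91 - 201 = -8*((36 - 28)*0 + 3)*91 - 201 = -8*(8*0 + 3)*91 - 201 = -8*(0 + 3)*91 - 201 = -8*3*91 - 201 = -24*91 - 201 = -2184 - 201 = -2385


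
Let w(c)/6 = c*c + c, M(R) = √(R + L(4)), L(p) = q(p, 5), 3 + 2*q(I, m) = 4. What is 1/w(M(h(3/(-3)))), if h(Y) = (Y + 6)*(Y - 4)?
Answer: -√2/(-42*I + 147*√2) ≈ -0.0065359 - 0.0013205*I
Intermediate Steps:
q(I, m) = ½ (q(I, m) = -3/2 + (½)*4 = -3/2 + 2 = ½)
h(Y) = (-4 + Y)*(6 + Y) (h(Y) = (6 + Y)*(-4 + Y) = (-4 + Y)*(6 + Y))
L(p) = ½
M(R) = √(½ + R) (M(R) = √(R + ½) = √(½ + R))
w(c) = 6*c + 6*c² (w(c) = 6*(c*c + c) = 6*(c² + c) = 6*(c + c²) = 6*c + 6*c²)
1/w(M(h(3/(-3)))) = 1/(6*(√(2 + 4*(-24 + (3/(-3))² + 2*(3/(-3))))/2)*(1 + √(2 + 4*(-24 + (3/(-3))² + 2*(3/(-3))))/2)) = 1/(6*(√(2 + 4*(-24 + (3*(-⅓))² + 2*(3*(-⅓))))/2)*(1 + √(2 + 4*(-24 + (3*(-⅓))² + 2*(3*(-⅓))))/2)) = 1/(6*(√(2 + 4*(-24 + (-1)² + 2*(-1)))/2)*(1 + √(2 + 4*(-24 + (-1)² + 2*(-1)))/2)) = 1/(6*(√(2 + 4*(-24 + 1 - 2))/2)*(1 + √(2 + 4*(-24 + 1 - 2))/2)) = 1/(6*(√(2 + 4*(-25))/2)*(1 + √(2 + 4*(-25))/2)) = 1/(6*(√(2 - 100)/2)*(1 + √(2 - 100)/2)) = 1/(6*(√(-98)/2)*(1 + √(-98)/2)) = 1/(6*((7*I*√2)/2)*(1 + (7*I*√2)/2)) = 1/(6*(7*I*√2/2)*(1 + 7*I*√2/2)) = 1/(21*I*√2*(1 + 7*I*√2/2)) = -I*√2/(42*(1 + 7*I*√2/2))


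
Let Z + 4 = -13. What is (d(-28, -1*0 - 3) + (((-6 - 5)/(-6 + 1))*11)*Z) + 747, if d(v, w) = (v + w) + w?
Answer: 1508/5 ≈ 301.60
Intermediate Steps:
Z = -17 (Z = -4 - 13 = -17)
d(v, w) = v + 2*w
(d(-28, -1*0 - 3) + (((-6 - 5)/(-6 + 1))*11)*Z) + 747 = ((-28 + 2*(-1*0 - 3)) + (((-6 - 5)/(-6 + 1))*11)*(-17)) + 747 = ((-28 + 2*(0 - 3)) + (-11/(-5)*11)*(-17)) + 747 = ((-28 + 2*(-3)) + (-11*(-1/5)*11)*(-17)) + 747 = ((-28 - 6) + ((11/5)*11)*(-17)) + 747 = (-34 + (121/5)*(-17)) + 747 = (-34 - 2057/5) + 747 = -2227/5 + 747 = 1508/5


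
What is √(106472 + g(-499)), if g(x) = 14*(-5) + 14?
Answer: 12*√739 ≈ 326.21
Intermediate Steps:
g(x) = -56 (g(x) = -70 + 14 = -56)
√(106472 + g(-499)) = √(106472 - 56) = √106416 = 12*√739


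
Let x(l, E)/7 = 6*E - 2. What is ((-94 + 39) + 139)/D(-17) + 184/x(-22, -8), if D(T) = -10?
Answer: -1562/175 ≈ -8.9257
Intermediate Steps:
x(l, E) = -14 + 42*E (x(l, E) = 7*(6*E - 2) = 7*(-2 + 6*E) = -14 + 42*E)
((-94 + 39) + 139)/D(-17) + 184/x(-22, -8) = ((-94 + 39) + 139)/(-10) + 184/(-14 + 42*(-8)) = (-55 + 139)*(-⅒) + 184/(-14 - 336) = 84*(-⅒) + 184/(-350) = -42/5 + 184*(-1/350) = -42/5 - 92/175 = -1562/175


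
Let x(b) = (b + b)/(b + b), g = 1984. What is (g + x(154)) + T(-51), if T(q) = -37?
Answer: 1948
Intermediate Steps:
x(b) = 1 (x(b) = (2*b)/((2*b)) = (2*b)*(1/(2*b)) = 1)
(g + x(154)) + T(-51) = (1984 + 1) - 37 = 1985 - 37 = 1948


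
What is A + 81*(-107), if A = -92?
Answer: -8759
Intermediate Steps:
A + 81*(-107) = -92 + 81*(-107) = -92 - 8667 = -8759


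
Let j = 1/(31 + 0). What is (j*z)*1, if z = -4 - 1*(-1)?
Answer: -3/31 ≈ -0.096774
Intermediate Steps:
j = 1/31 ≈ 0.032258
z = -3 (z = -4 + 1 = -3)
(j*z)*1 = ((1/31)*(-3))*1 = -3/31*1 = -3/31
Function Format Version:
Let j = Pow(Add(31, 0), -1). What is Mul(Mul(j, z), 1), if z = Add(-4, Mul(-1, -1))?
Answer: Rational(-3, 31) ≈ -0.096774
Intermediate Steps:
j = Rational(1, 31) (j = Pow(31, -1) = Rational(1, 31) ≈ 0.032258)
z = -3 (z = Add(-4, 1) = -3)
Mul(Mul(j, z), 1) = Mul(Mul(Rational(1, 31), -3), 1) = Mul(Rational(-3, 31), 1) = Rational(-3, 31)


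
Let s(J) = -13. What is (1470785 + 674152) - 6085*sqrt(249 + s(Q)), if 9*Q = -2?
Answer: 2144937 - 12170*sqrt(59) ≈ 2.0515e+6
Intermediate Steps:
Q = -2/9 (Q = (1/9)*(-2) = -2/9 ≈ -0.22222)
(1470785 + 674152) - 6085*sqrt(249 + s(Q)) = (1470785 + 674152) - 6085*sqrt(249 - 13) = 2144937 - 12170*sqrt(59)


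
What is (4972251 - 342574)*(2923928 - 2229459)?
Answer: 3215167156513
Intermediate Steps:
(4972251 - 342574)*(2923928 - 2229459) = 4629677*694469 = 3215167156513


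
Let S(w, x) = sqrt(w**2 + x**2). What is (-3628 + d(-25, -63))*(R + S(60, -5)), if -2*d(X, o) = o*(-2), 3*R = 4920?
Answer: -6053240 - 18455*sqrt(145) ≈ -6.2755e+6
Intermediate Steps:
R = 1640 (R = (1/3)*4920 = 1640)
d(X, o) = o (d(X, o) = -o*(-2)/2 = -(-1)*o = o)
(-3628 + d(-25, -63))*(R + S(60, -5)) = (-3628 - 63)*(1640 + sqrt(60**2 + (-5)**2)) = -3691*(1640 + sqrt(3600 + 25)) = -3691*(1640 + sqrt(3625)) = -3691*(1640 + 5*sqrt(145)) = -6053240 - 18455*sqrt(145)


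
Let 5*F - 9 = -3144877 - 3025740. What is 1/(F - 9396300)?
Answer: -5/53152108 ≈ -9.4070e-8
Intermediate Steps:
F = -6170608/5 (F = 9/5 + (-3144877 - 3025740)/5 = 9/5 + (1/5)*(-6170617) = 9/5 - 6170617/5 = -6170608/5 ≈ -1.2341e+6)
1/(F - 9396300) = 1/(-6170608/5 - 9396300) = 1/(-53152108/5) = -5/53152108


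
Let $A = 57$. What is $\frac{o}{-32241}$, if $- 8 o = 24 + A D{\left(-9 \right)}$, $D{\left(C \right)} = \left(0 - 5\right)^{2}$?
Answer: $\frac{483}{85976} \approx 0.0056178$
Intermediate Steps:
$D{\left(C \right)} = 25$ ($D{\left(C \right)} = \left(-5\right)^{2} = 25$)
$o = - \frac{1449}{8}$ ($o = - \frac{24 + 57 \cdot 25}{8} = - \frac{24 + 1425}{8} = \left(- \frac{1}{8}\right) 1449 = - \frac{1449}{8} \approx -181.13$)
$\frac{o}{-32241} = - \frac{1449}{8 \left(-32241\right)} = \left(- \frac{1449}{8}\right) \left(- \frac{1}{32241}\right) = \frac{483}{85976}$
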